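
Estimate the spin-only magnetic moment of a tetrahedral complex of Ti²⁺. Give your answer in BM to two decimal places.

Ti sits in group 4; removing 2 electrons leaves Ti²⁺ with 4 − 2 = 2 d electrons.
Tetrahedral splitting is small, so the complex is high-spin.
Configuration: e^2 t2^0 → 2 unpaired electrons.
μ(spin-only) = √[2(2+2)] = √8 ≈ 2.83 BM.

2.83 BM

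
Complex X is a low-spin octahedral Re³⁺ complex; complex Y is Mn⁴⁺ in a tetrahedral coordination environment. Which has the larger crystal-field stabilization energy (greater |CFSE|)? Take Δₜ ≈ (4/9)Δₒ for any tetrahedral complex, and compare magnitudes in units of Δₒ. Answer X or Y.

X

X: Re is in group 7, so Re³⁺ is d⁴ (7 − 3 = 4); t₂g⁴ eg⁰, CFSE = -1.6Δₒ.
Y: Mn is in group 7, so Mn⁴⁺ is d³ (7 − 4 = 3); Tetrahedral splitting is small, so the complex is high-spin; e^2 t2^1, CFSE = -0.8Δₜ ≈ -0.36Δₒ.
So X has the larger |CFSE|.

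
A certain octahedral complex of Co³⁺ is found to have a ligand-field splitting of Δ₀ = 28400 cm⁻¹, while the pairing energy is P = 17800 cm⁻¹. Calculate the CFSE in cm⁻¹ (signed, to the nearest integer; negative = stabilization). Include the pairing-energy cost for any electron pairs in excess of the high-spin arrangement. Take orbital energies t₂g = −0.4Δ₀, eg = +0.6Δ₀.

Co sits in group 9; removing 3 electrons leaves Co³⁺ with 9 − 3 = 6 d electrons.
Here Δ₀ > P (28400 > 17800), so the low-spin state is favoured.
That gives t₂g⁶ eg⁰.
Orbital CFSE = -2.4Δ₀ = -2.4 × 28400 = -68160 cm⁻¹.
Excess pairs vs high-spin: 3 − 1 = 2; pairing cost = +35600 cm⁻¹.
Net CFSE = -68160 + 35600 = -32560 cm⁻¹.

-32560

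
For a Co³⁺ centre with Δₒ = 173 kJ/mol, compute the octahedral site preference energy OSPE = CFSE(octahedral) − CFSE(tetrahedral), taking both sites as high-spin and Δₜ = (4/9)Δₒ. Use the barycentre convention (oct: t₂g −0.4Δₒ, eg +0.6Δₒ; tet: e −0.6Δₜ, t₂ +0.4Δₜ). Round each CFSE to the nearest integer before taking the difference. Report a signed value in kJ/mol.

-23

Co sits in group 9; removing 3 electrons leaves Co³⁺ with 9 − 3 = 6 d electrons.
Octahedral high-spin t₂g⁴ eg²: CFSE = -0.4 × 173 = -69 kJ/mol.
Tetrahedral: e³ t₂³, CFSE = 3(−0.6) + 3(+0.4) = -0.6Δₜ = -0.6 × (4/9) × 173 = -46 kJ/mol.
OSPE = -69 − (-46) = -23 kJ/mol.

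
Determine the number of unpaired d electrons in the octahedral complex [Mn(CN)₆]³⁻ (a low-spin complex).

2

Each CN⁻ contributes -1; 6 × (-1) = -6. With overall charge -3, Mn is in the +3 oxidation state.
Mn is in group 7, so Mn³⁺ is d⁴ (7 − 3 = 4).
Configuration: t2g^4 e_g^0, giving 2 unpaired electrons.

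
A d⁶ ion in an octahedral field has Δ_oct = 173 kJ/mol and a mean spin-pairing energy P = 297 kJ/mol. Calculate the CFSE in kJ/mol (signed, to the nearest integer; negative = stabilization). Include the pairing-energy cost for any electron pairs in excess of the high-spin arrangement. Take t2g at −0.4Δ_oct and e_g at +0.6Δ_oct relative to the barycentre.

-69

With Δ_oct < P the complex is high-spin.
Filling d⁶ accordingly: t2g^4 e_g^2.
Orbital CFSE = -0.4Δ_oct = -0.4 × 173 = -69 kJ/mol.
High-spin has no excess pairs, so no pairing correction applies.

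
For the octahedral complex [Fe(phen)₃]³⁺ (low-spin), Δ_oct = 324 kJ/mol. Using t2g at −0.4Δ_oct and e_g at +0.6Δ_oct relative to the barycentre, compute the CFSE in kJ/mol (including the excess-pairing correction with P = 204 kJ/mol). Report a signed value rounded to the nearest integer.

-240

phen is neutral, so the +3 overall charge sits on Fe: oxidation state +3.
Fe³⁺: group 8, so d-count = 8 − 3 = 5.
Configuration: t2g^5 e_g^0.
The orbital stabilization is -2.0Δ_oct = -2.0 × 324 = -648 kJ/mol.
High-spin d⁵ would be t2g^3 e_g^2 with 0 pairs; low-spin has 2, so 2 excess pairs cost +2P = +408 kJ/mol.
Overall CFSE = -648 + 408 = -240 kJ/mol.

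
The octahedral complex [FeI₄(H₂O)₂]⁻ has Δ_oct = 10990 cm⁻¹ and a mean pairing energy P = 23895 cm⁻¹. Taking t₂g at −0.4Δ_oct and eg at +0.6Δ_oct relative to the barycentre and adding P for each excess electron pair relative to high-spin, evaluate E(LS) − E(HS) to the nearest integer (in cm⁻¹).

Ligand charges: 4×(-1) from I⁻ and 2×(+0) from H₂O sum to -4; with overall charge -1, Fe is +3.
Fe is in group 8, so Fe³⁺ is d⁵ (8 − 3 = 5).
High-spin: t₂g³ eg², CFSE = 0.0Δ_oct = 0 cm⁻¹.
Low-spin: t₂g⁵ eg⁰, orbital CFSE = -2.0Δ_oct = -21980 cm⁻¹; plus 2 excess pairs × P = +47790 cm⁻¹; total 25810 cm⁻¹.
E(LS) − E(HS) = 25810 − (0) = 25810 cm⁻¹.

25810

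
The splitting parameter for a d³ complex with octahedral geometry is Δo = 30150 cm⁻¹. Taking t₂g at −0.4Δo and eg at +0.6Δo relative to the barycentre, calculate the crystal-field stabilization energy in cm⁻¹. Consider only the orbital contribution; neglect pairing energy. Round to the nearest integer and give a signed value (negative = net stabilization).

The d³ electrons fill as t₂g³ eg⁰.
Orbital CFSE = 3(-0.4) + 0(0.6) = -1.2Δo = -1.2 × 30150 = -36180 cm⁻¹.

-36180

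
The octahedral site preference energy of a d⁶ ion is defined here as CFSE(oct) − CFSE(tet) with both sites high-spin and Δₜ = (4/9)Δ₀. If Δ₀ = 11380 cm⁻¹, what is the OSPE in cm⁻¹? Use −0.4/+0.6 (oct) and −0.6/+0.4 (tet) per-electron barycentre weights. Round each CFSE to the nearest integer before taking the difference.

-1517

Octahedral (high-spin): t₂g⁴ eg², CFSE = 4(−0.4) + 2(+0.6) = -0.4Δ₀ = -0.4 × 11380 = -4552 cm⁻¹.
In a tetrahedral site the filling is e³ t₂³: CFSE(tet) = -0.6Δₜ = -0.6 × (4/9)(11380) = -3035 cm⁻¹.
OSPE = CFSE(oct) − CFSE(tet) = -4552 − (-3035) = -1517 cm⁻¹.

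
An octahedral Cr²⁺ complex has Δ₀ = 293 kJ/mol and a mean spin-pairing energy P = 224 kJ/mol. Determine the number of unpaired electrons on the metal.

2

Cr²⁺: group 6, so d-count = 6 − 2 = 4.
Since Δ₀ = 293 kJ/mol > P = 224 kJ/mol, the complex adopts the low-spin configuration.
Filling d⁴ accordingly: t2g^4 e_g^0.
Unpaired electrons: 2.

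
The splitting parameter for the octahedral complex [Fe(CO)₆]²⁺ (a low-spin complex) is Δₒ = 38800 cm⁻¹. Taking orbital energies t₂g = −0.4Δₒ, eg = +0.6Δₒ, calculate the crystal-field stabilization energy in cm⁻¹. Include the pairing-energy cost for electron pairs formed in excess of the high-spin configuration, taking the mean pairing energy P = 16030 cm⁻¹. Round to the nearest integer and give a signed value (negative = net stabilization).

-61060

CO is neutral, so the +2 overall charge sits on Fe: oxidation state +2.
Group 8 minus oxidation state +2 gives a d⁶ configuration for Fe²⁺.
The d⁶ electrons fill as t₂g⁶ eg⁰.
Orbital CFSE = 6(-0.4) + 0(0.6) = -2.4Δₒ = -2.4 × 38800 = -93120 cm⁻¹.
Pairing penalty: 3 pairs vs 1 in the high-spin reference → 2 extra × P = 32060 cm⁻¹.
Overall CFSE = -93120 + 32060 = -61060 cm⁻¹.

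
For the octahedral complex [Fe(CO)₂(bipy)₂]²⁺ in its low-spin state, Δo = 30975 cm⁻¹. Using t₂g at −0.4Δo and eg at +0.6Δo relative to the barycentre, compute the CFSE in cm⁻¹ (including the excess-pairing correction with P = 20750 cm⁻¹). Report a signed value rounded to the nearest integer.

Ligand charges: 2×(+0) from CO and 2×(+0) from bipy sum to +0; with overall charge +2, Fe is +2.
Fe²⁺: group 8, so d-count = 8 − 2 = 6.
Configuration: t₂g⁶ eg⁰.
CFSE(orbital) = 6×(-0.4Δo) + 0×(0.6Δo) = -2.4Δo; with Δo = 30975 cm⁻¹ that is -74340 cm⁻¹.
High-spin d⁶ would be t₂g⁴ eg² with 1 pair; low-spin has 3, so 2 excess pairs cost +2P = +41500 cm⁻¹.
Combining: -74340 + 41500 = -32840 cm⁻¹.

-32840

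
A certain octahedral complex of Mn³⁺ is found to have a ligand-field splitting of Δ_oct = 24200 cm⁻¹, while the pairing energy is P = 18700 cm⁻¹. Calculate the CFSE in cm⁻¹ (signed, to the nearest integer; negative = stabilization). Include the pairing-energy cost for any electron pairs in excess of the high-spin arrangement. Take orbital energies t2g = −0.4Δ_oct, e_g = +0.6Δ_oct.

-20020

Group 7 minus oxidation state +3 gives a d⁴ configuration for Mn³⁺.
With Δ_oct > P the complex is low-spin.
Configuration: t2g^4 e_g^0.
Orbital CFSE = -1.6Δ_oct = -1.6 × 24200 = -38720 cm⁻¹.
Excess pairs vs high-spin: 1 − 0 = 1; pairing cost = +18700 cm⁻¹.
Net CFSE = -38720 + 18700 = -20020 cm⁻¹.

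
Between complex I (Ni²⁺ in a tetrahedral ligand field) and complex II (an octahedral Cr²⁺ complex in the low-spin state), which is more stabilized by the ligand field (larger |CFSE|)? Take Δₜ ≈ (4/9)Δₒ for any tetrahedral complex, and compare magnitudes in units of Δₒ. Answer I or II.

II

I: Ni sits in group 10; removing 2 electrons leaves Ni²⁺ with 10 − 2 = 8 d electrons; Tetrahedral fields are weak (Δₜ ≈ 4/9 Δₒ), so electrons fill high-spin; e⁴ t₂⁴, CFSE = -0.8Δₜ ≈ -0.36Δₒ.
II: Cr is in group 6, so Cr²⁺ is d⁴ (6 − 2 = 4); t₂g⁴ eg⁰, CFSE = -1.6Δₒ.
So II has the larger |CFSE|.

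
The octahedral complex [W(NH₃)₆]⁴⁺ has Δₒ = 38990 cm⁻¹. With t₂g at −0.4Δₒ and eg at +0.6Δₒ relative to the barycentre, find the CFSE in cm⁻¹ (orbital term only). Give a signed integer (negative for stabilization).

-31192

NH₃ is neutral, so the +4 overall charge sits on W: oxidation state +4.
W sits in group 6; removing 4 electrons leaves W⁴⁺ with 6 − 4 = 2 d electrons.
Electron filling gives t₂g² eg⁰.
CFSE(orbital) = 2×(-0.4Δₒ) + 0×(0.6Δₒ) = -0.8Δₒ; with Δₒ = 38990 cm⁻¹ that is -31192 cm⁻¹.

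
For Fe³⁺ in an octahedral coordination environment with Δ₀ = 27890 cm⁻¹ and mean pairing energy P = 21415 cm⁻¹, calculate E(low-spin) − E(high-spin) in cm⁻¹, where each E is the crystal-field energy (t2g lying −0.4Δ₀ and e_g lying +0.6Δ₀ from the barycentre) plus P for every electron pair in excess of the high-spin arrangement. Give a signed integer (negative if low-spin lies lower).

-12950

Fe sits in group 8; removing 3 electrons leaves Fe³⁺ with 8 − 3 = 5 d electrons.
High-spin d⁵ fills as t2g^3 e_g^2 with CFSE 3(−0.4) + 2(+0.6) = 0.0Δ₀ = 0 cm⁻¹.
For low-spin the configuration is t2g^5 e_g^0: orbital energy -2.0 × 27890 = -55780 cm⁻¹, and 2 additional pairs relative to high-spin add 42830 cm⁻¹, giving -12950 cm⁻¹.
E(LS) − E(HS) = -12950 − (0) = -12950 cm⁻¹.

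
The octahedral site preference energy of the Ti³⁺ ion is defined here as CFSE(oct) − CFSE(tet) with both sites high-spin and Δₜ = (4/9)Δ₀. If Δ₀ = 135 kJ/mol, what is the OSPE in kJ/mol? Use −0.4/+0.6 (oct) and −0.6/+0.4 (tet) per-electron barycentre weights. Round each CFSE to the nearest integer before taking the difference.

Ti³⁺: group 4, so d-count = 4 − 3 = 1.
Octahedral high-spin t₂g¹ eg⁰: CFSE = -0.4 × 135 = -54 kJ/mol.
Tetrahedral: e¹ t₂⁰, CFSE = 1(−0.6) + 0(+0.4) = -0.6Δₜ = -0.6 × (4/9) × 135 = -36 kJ/mol.
OSPE = CFSE(oct) − CFSE(tet) = -54 − (-36) = -18 kJ/mol.

-18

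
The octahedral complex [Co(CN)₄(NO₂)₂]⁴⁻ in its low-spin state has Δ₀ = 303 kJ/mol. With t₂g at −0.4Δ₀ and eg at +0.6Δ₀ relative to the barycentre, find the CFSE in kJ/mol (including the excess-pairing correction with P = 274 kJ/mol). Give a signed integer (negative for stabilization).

-271

Ligand charges: 4×(-1) from CN⁻ and 2×(-1) from NO₂⁻ sum to -6; with overall charge -4, Co is +2.
Group 9 minus oxidation state +2 gives a d⁷ configuration for Co²⁺.
Configuration: t₂g⁶ eg¹.
Orbital CFSE = 6(-0.4) + 1(0.6) = -1.8Δ₀ = -1.8 × 303 = -545 kJ/mol.
Relative to high-spin t₂g⁵ eg² (2 paired), the low-spin configuration has 1 additional pair, contributing +1 × 274 = +274 kJ/mol.
Net CFSE = -545 + 274 = -271 kJ/mol.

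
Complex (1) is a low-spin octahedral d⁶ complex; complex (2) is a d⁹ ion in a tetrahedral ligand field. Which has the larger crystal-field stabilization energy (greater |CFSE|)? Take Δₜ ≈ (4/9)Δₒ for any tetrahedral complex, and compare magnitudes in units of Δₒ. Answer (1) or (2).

(1)

(1): t₂g⁶ eg⁰, CFSE = -2.4Δₒ.
(2): Tetrahedral fields are weak (Δₜ ≈ 4/9 Δₒ), so electrons fill high-spin; e⁴ t₂⁵, CFSE = -0.4Δₜ ≈ -0.18Δₒ.
So (1) has the larger |CFSE|.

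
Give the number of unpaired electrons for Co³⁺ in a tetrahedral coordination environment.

4

Co sits in group 9; removing 3 electrons leaves Co³⁺ with 9 − 3 = 6 d electrons.
With tetrahedral geometry the complex is necessarily high-spin.
Configuration: e^3 t2^3, giving 4 unpaired electrons.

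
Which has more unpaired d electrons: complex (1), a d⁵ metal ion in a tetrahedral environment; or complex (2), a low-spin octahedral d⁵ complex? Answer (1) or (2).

(1)

(1): Tetrahedral fields are weak (Δₜ ≈ 4/9 Δₒ), so electrons fill high-spin; e^2 t2^3 → 5 unpaired.
(2): t2g^5 e_g^0 → 1 unpaired.
So (1) has more unpaired electrons.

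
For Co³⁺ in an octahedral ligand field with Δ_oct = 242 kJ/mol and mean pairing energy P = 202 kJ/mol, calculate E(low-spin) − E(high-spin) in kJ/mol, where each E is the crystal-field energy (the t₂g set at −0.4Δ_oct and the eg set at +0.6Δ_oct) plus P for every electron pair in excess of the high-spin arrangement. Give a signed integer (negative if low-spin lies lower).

-80

Group 9 minus oxidation state +3 gives a d⁶ configuration for Co³⁺.
In the high-spin limit (t₂g⁴ eg²) the orbital term is -0.4Δ_oct = -97 kJ/mol, with no excess pairing.
For low-spin the configuration is t₂g⁶ eg⁰: orbital energy -2.4 × 242 = -581 kJ/mol, and 2 additional pairs relative to high-spin add 404 kJ/mol, giving -177 kJ/mol.
E(LS) − E(HS) = -177 − (-97) = -80 kJ/mol.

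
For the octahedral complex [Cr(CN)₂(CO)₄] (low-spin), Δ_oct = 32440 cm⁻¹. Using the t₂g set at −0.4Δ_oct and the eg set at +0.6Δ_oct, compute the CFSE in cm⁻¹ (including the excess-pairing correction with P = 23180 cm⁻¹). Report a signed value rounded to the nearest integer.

Ligand charges: 2×(-1) from CN⁻ and 4×(+0) from CO sum to -2; with overall charge +0, Cr is +2.
Cr sits in group 6; removing 2 electrons leaves Cr²⁺ with 6 − 2 = 4 d electrons.
Electron filling gives t₂g⁴ eg⁰.
Orbital CFSE = 4(-0.4) + 0(0.6) = -1.6Δ_oct = -1.6 × 32440 = -51904 cm⁻¹.
High-spin d⁴ would be t₂g³ eg¹ with 0 pairs; low-spin has 1, so 1 excess pair costs +1P = +23180 cm⁻¹.
Net CFSE = -51904 + 23180 = -28724 cm⁻¹.

-28724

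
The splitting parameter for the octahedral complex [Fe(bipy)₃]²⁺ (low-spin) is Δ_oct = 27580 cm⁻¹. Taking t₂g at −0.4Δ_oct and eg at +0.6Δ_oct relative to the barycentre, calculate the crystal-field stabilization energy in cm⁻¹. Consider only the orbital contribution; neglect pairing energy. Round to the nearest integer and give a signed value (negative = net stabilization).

-66192

bipy is neutral, so the +2 overall charge sits on Fe: oxidation state +2.
Fe is in group 8, so Fe²⁺ is d⁶ (8 − 2 = 6).
Electron filling gives t₂g⁶ eg⁰.
Orbital CFSE = 6(-0.4) + 0(0.6) = -2.4Δ_oct = -2.4 × 27580 = -66192 cm⁻¹.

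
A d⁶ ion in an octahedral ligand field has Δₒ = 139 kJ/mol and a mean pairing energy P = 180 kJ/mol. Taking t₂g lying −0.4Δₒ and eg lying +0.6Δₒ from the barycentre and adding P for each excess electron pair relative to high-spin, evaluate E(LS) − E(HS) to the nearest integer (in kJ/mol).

82

In the high-spin limit (t₂g⁴ eg²) the orbital term is -0.4Δₒ = -56 kJ/mol, with no excess pairing.
For low-spin the configuration is t₂g⁶ eg⁰: orbital energy -2.4 × 139 = -334 kJ/mol, and 2 additional pairs relative to high-spin add 360 kJ/mol, giving 26 kJ/mol.
E(LS) − E(HS) = 26 − (-56) = 82 kJ/mol.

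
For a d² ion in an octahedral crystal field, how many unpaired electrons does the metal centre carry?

2

Configuration: t2g^2 e_g^0, giving 2 unpaired electrons.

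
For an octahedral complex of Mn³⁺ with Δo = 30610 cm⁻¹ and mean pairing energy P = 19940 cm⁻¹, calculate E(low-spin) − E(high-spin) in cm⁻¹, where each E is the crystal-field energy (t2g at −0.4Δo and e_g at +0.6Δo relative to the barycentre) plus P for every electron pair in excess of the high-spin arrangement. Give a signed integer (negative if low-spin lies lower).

-10670

Group 7 minus oxidation state +3 gives a d⁴ configuration for Mn³⁺.
High-spin d⁴ fills as t2g^3 e_g^1 with CFSE 3(−0.4) + 1(+0.6) = -0.6Δo = -18366 cm⁻¹.
Low-spin t2g^4 e_g^0 gives -1.6Δo = -48976 cm⁻¹, but forming 1 extra pair costs 1P = 19940 cm⁻¹, so E(LS) = -48976 + 19940 = -29036 cm⁻¹.
Thus E(LS) − E(HS) = -10670 cm⁻¹.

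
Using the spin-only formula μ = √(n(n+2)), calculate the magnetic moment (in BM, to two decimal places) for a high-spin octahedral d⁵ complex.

Configuration: t₂g³ eg² → 5 unpaired electrons.
μ(spin-only) = √[5(5+2)] = √35 ≈ 5.92 BM.

5.92 BM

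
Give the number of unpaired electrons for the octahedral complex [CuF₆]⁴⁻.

1

Each F⁻ contributes -1; 6 × (-1) = -6. With overall charge -4, Cu is in the +2 oxidation state.
Cu sits in group 11; removing 2 electrons leaves Cu²⁺ with 11 − 2 = 9 d electrons.
Configuration: t2g^6 e_g^3, giving 1 unpaired electron.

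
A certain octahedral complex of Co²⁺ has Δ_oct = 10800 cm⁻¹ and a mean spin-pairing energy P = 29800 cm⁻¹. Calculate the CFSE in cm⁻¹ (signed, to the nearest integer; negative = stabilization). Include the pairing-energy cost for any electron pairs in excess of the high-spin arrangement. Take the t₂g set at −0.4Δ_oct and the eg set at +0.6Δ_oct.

Group 9 minus oxidation state +2 gives a d⁷ configuration for Co²⁺.
Δ_oct < P, so pairing is avoided: the ground state is high-spin.
Filling d⁷ accordingly: t₂g⁵ eg².
Orbital CFSE = -0.8Δ_oct = -0.8 × 10800 = -8640 cm⁻¹.
High-spin has no excess pairs, so no pairing correction applies.

-8640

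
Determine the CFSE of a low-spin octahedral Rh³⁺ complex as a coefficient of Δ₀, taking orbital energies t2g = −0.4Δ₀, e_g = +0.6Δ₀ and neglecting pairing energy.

-2.4 Δ₀

Rh is in group 9, so Rh³⁺ is d⁶ (9 − 3 = 6).
Configuration: t2g^6 e_g^0.
CFSE = 6(-0.4Δ₀) + 0(0.6Δ₀) = -2.4Δ₀ + 0.0Δ₀ = -2.4Δ₀.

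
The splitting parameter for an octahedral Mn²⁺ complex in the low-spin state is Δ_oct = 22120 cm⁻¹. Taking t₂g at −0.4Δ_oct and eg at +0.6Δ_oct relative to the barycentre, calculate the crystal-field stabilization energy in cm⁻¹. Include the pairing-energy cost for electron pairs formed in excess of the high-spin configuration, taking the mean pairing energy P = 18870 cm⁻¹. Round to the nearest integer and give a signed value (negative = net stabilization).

-6500

Mn²⁺: group 7, so d-count = 7 − 2 = 5.
Configuration: t₂g⁵ eg⁰.
Orbital CFSE = 5(-0.4) + 0(0.6) = -2.0Δ_oct = -2.0 × 22120 = -44240 cm⁻¹.
High-spin d⁵ would be t₂g³ eg² with 0 pairs; low-spin has 2, so 2 excess pairs cost +2P = +37740 cm⁻¹.
Net CFSE = -44240 + 37740 = -6500 cm⁻¹.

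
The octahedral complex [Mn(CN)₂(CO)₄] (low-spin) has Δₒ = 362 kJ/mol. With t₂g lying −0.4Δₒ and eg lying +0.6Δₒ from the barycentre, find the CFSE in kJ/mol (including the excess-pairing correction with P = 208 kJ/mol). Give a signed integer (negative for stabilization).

Ligand charges: 2×(-1) from CN⁻ and 4×(+0) from CO sum to -2; with overall charge +0, Mn is +2.
Group 7 minus oxidation state +2 gives a d⁵ configuration for Mn²⁺.
Configuration: t₂g⁵ eg⁰.
The orbital stabilization is -2.0Δₒ = -2.0 × 362 = -724 kJ/mol.
Relative to high-spin t₂g³ eg² (0 paired), the low-spin configuration has 2 additional pairs, contributing +2 × 208 = +416 kJ/mol.
Net CFSE = -724 + 416 = -308 kJ/mol.

-308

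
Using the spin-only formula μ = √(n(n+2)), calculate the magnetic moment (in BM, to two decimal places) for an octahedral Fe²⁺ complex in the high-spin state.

4.90 BM

Fe is in group 8, so Fe²⁺ is d⁶ (8 − 2 = 6).
Configuration: t2g^4 e_g^2 → 4 unpaired electrons.
μ(spin-only) = √[4(4+2)] = √24 ≈ 4.90 BM.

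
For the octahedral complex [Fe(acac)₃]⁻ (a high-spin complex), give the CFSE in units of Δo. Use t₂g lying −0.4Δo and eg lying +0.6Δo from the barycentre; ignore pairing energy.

Each acac⁻ contributes -1; 3 × (-1) = -3. With overall charge -1, Fe is in the +2 oxidation state.
Fe is in group 8, so Fe²⁺ is d⁶ (8 − 2 = 6).
Configuration: t₂g⁴ eg².
CFSE = 4(-0.4Δo) + 2(0.6Δo) = -1.6Δo + 1.2Δo = -0.4Δo.

-0.4 Δo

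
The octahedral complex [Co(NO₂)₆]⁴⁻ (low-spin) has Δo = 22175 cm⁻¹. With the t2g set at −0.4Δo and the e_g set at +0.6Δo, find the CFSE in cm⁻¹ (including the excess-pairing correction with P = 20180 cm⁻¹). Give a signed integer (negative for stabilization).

Each NO₂⁻ contributes -1; 6 × (-1) = -6. With overall charge -4, Co is in the +2 oxidation state.
Co sits in group 9; removing 2 electrons leaves Co²⁺ with 9 − 2 = 7 d electrons.
The d⁷ electrons fill as t2g^6 e_g^1.
The orbital stabilization is -1.8Δo = -1.8 × 22175 = -39915 cm⁻¹.
Pairing penalty: 3 pairs vs 2 in the high-spin reference → 1 extra × P = 20180 cm⁻¹.
Net CFSE = -39915 + 20180 = -19735 cm⁻¹.

-19735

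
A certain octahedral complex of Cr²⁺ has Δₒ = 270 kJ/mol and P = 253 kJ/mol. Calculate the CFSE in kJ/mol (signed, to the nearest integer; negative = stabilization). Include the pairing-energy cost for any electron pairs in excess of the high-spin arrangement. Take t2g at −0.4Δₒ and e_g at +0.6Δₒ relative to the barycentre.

Cr²⁺: group 6, so d-count = 6 − 2 = 4.
Here Δₒ > P (270 > 253), so the low-spin state is favoured.
That gives t2g^4 e_g^0.
Orbital CFSE = -1.6Δₒ = -1.6 × 270 = -432 kJ/mol.
Excess pairs vs high-spin: 1 − 0 = 1; pairing cost = +253 kJ/mol.
Net CFSE = -432 + 253 = -179 kJ/mol.

-179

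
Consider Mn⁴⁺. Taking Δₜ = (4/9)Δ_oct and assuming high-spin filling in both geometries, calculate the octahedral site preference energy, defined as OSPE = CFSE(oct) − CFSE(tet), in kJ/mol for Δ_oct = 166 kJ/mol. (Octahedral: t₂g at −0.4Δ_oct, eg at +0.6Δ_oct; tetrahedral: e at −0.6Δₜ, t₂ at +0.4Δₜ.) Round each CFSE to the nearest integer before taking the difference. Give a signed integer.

Mn is in group 7, so Mn⁴⁺ is d³ (7 − 4 = 3).
Octahedral (high-spin): t₂g³ eg⁰, CFSE = 3(−0.4) + 0(+0.6) = -1.2Δ_oct = -1.2 × 166 = -199 kJ/mol.
In a tetrahedral site the filling is e² t₂¹: CFSE(tet) = -0.8Δₜ = -0.8 × (4/9)(166) = -59 kJ/mol.
OSPE = -199 − (-59) = -140 kJ/mol.

-140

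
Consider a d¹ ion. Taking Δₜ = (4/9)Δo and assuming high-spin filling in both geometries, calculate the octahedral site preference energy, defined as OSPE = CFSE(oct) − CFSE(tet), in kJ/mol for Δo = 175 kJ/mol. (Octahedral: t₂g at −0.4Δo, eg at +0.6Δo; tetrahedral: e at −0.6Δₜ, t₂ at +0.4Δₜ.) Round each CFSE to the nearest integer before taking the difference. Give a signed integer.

In an octahedral site d¹ (HS) is t2g^1 e_g^0, giving CFSE(oct) = -0.4Δo = -70 kJ/mol.
In a tetrahedral site the filling is e^1 t2^0: CFSE(tet) = -0.6Δₜ = -0.6 × (4/9)(175) = -47 kJ/mol.
Subtracting, OSPE = -70 − (-47) = -23 kJ/mol.

-23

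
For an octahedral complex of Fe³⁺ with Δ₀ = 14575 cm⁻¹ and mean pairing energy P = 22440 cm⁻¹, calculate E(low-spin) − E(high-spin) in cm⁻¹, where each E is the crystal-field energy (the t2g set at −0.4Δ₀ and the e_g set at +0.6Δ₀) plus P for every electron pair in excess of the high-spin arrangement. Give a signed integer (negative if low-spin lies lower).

15730

Fe³⁺: group 8, so d-count = 8 − 3 = 5.
In the high-spin limit (t2g^3 e_g^2) the orbital term is 0.0Δ₀ = 0 cm⁻¹, with no excess pairing.
For low-spin the configuration is t2g^5 e_g^0: orbital energy -2.0 × 14575 = -29150 cm⁻¹, and 2 additional pairs relative to high-spin add 44880 cm⁻¹, giving 15730 cm⁻¹.
Thus E(LS) − E(HS) = 15730 cm⁻¹.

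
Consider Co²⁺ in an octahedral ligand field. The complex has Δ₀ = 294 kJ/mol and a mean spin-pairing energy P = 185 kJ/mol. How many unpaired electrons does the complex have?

1

Group 9 minus oxidation state +2 gives a d⁷ configuration for Co²⁺.
Here Δ₀ > P (294 > 185), so the low-spin state is favoured.
Filling d⁷ accordingly: t2g^6 e_g^1.
Unpaired electrons: 1.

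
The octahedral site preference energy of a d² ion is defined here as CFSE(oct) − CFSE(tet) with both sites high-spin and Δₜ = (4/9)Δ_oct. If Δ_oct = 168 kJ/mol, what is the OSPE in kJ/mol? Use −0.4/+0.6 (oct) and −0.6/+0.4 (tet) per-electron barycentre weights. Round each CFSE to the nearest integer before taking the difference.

In an octahedral site d² (HS) is t2g^2 e_g^0, giving CFSE(oct) = -0.8Δ_oct = -134 kJ/mol.
Tetrahedral e^2 t2^0 gives -1.2Δₜ = -1.2 × (4/9) × 168 = -90 kJ/mol.
Subtracting, OSPE = -134 − (-90) = -44 kJ/mol.

-44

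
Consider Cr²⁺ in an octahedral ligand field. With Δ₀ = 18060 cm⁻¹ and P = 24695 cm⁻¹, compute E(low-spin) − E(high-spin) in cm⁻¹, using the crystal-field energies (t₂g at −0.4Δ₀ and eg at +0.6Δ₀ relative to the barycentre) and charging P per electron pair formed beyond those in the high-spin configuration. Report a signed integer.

Group 6 minus oxidation state +2 gives a d⁴ configuration for Cr²⁺.
High-spin d⁴ fills as t₂g³ eg¹ with CFSE 3(−0.4) + 1(+0.6) = -0.6Δ₀ = -10836 cm⁻¹.
Low-spin t₂g⁴ eg⁰ gives -1.6Δ₀ = -28896 cm⁻¹, but forming 1 extra pair costs 1P = 24695 cm⁻¹, so E(LS) = -28896 + 24695 = -4201 cm⁻¹.
E(LS) − E(HS) = -4201 − (-10836) = 6635 cm⁻¹.

6635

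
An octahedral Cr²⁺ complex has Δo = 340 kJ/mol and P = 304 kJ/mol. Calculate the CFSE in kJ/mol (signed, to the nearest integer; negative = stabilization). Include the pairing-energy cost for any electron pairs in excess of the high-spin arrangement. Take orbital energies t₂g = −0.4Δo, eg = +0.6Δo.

-240

Group 6 minus oxidation state +2 gives a d⁴ configuration for Cr²⁺.
Since Δo = 340 kJ/mol > P = 304 kJ/mol, the complex adopts the low-spin configuration.
That gives t₂g⁴ eg⁰.
Orbital CFSE = -1.6Δo = -1.6 × 340 = -544 kJ/mol.
Excess pairs vs high-spin: 1 − 0 = 1; pairing cost = +304 kJ/mol.
Net CFSE = -544 + 304 = -240 kJ/mol.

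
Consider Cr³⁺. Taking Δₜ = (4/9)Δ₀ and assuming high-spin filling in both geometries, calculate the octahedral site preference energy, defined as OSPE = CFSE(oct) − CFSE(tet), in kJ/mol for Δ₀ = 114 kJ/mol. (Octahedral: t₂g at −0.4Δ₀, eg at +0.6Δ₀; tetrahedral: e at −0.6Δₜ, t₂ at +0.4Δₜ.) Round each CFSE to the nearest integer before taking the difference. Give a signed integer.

-96

Cr is in group 6, so Cr³⁺ is d³ (6 − 3 = 3).
In an octahedral site d³ (HS) is t2g^3 e_g^0, giving CFSE(oct) = -1.2Δ₀ = -137 kJ/mol.
In a tetrahedral site the filling is e^2 t2^1: CFSE(tet) = -0.8Δₜ = -0.8 × (4/9)(114) = -41 kJ/mol.
OSPE = CFSE(oct) − CFSE(tet) = -137 − (-41) = -96 kJ/mol.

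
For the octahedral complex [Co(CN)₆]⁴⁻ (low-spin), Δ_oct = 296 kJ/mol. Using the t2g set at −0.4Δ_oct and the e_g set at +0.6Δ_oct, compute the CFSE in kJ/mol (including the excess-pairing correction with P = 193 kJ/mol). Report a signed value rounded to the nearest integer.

-340

Each CN⁻ contributes -1; 6 × (-1) = -6. With overall charge -4, Co is in the +2 oxidation state.
Co sits in group 9; removing 2 electrons leaves Co²⁺ with 9 − 2 = 7 d electrons.
Electron filling gives t2g^6 e_g^1.
The orbital stabilization is -1.8Δ_oct = -1.8 × 296 = -533 kJ/mol.
Relative to high-spin t2g^5 e_g^2 (2 paired), the low-spin configuration has 1 additional pair, contributing +1 × 193 = +193 kJ/mol.
Net CFSE = -533 + 193 = -340 kJ/mol.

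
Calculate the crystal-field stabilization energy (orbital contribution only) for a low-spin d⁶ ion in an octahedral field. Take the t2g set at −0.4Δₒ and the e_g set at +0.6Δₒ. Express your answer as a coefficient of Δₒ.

Configuration: t2g^6 e_g^0.
CFSE = 6(-0.4Δₒ) + 0(0.6Δₒ) = -2.4Δₒ + 0.0Δₒ = -2.4Δₒ.

-2.4 Δₒ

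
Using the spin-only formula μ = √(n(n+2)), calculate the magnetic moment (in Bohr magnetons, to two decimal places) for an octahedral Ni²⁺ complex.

2.83 Bohr magnetons

Ni sits in group 10; removing 2 electrons leaves Ni²⁺ with 10 − 2 = 8 d electrons.
For octahedral d⁸ the high- and low-spin configurations coincide.
Configuration: t₂g⁶ eg² → 2 unpaired electrons.
μ(spin-only) = √[2(2+2)] = √8 ≈ 2.83 Bohr magnetons.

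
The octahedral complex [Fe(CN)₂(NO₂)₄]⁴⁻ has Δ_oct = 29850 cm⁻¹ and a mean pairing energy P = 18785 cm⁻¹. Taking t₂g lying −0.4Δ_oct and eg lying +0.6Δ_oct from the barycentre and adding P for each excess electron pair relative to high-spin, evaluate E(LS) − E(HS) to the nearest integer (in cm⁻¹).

-22130

Ligand charges: 2×(-1) from CN⁻ and 4×(-1) from NO₂⁻ sum to -6; with overall charge -4, Fe is +2.
Fe sits in group 8; removing 2 electrons leaves Fe²⁺ with 8 − 2 = 6 d electrons.
High-spin d⁶ fills as t₂g⁴ eg² with CFSE 4(−0.4) + 2(+0.6) = -0.4Δ_oct = -11940 cm⁻¹.
Low-spin: t₂g⁶ eg⁰, orbital CFSE = -2.4Δ_oct = -71640 cm⁻¹; plus 2 excess pairs × P = +37570 cm⁻¹; total -34070 cm⁻¹.
The difference is -34070 − (-11940) = -22130 cm⁻¹, so low-spin lies lower.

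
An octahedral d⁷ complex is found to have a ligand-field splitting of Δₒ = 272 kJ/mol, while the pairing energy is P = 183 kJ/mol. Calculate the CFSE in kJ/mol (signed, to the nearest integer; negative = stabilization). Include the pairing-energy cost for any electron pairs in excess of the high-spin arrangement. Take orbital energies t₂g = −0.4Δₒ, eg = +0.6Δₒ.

-307

Since Δₒ = 272 kJ/mol > P = 183 kJ/mol, the complex adopts the low-spin configuration.
Configuration: t₂g⁶ eg¹.
Orbital CFSE = -1.8Δₒ = -1.8 × 272 = -490 kJ/mol.
Excess pairs vs high-spin: 3 − 2 = 1; pairing cost = +183 kJ/mol.
Net CFSE = -490 + 183 = -307 kJ/mol.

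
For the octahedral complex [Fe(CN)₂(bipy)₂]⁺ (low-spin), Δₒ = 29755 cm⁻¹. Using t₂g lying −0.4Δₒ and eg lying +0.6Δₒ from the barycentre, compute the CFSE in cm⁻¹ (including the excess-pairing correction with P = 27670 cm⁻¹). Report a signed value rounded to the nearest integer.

Ligand charges: 2×(-1) from CN⁻ and 2×(+0) from bipy sum to -2; with overall charge +1, Fe is +3.
Fe³⁺: group 8, so d-count = 8 − 3 = 5.
Electron filling gives t₂g⁵ eg⁰.
CFSE(orbital) = 5×(-0.4Δₒ) + 0×(0.6Δₒ) = -2.0Δₒ; with Δₒ = 29755 cm⁻¹ that is -59510 cm⁻¹.
Relative to high-spin t₂g³ eg² (0 paired), the low-spin configuration has 2 additional pairs, contributing +2 × 27670 = +55340 cm⁻¹.
Net CFSE = -59510 + 55340 = -4170 cm⁻¹.

-4170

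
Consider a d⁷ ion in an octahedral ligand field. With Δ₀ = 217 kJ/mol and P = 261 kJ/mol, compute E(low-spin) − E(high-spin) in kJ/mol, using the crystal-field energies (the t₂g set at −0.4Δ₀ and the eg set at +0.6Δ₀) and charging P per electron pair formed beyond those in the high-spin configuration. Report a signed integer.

44

High-spin d⁷ fills as t₂g⁵ eg² with CFSE 5(−0.4) + 2(+0.6) = -0.8Δ₀ = -174 kJ/mol.
For low-spin the configuration is t₂g⁶ eg¹: orbital energy -1.8 × 217 = -391 kJ/mol, and 1 additional pair relative to high-spin adds 261 kJ/mol, giving -130 kJ/mol.
Thus E(LS) − E(HS) = 44 kJ/mol.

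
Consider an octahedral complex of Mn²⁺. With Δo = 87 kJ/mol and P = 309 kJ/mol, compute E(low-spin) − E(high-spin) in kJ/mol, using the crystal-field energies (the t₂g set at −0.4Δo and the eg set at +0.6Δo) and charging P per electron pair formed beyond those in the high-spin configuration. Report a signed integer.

444

Mn²⁺: group 7, so d-count = 7 − 2 = 5.
High-spin: t₂g³ eg², CFSE = 0.0Δo = 0 kJ/mol.
For low-spin the configuration is t₂g⁵ eg⁰: orbital energy -2.0 × 87 = -174 kJ/mol, and 2 additional pairs relative to high-spin add 618 kJ/mol, giving 444 kJ/mol.
Thus E(LS) − E(HS) = 444 kJ/mol.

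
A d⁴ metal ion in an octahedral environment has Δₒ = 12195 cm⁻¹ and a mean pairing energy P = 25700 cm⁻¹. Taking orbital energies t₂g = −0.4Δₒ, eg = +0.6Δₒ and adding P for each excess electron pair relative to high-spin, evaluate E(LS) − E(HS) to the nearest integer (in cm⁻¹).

13505

In the high-spin limit (t₂g³ eg¹) the orbital term is -0.6Δₒ = -7317 cm⁻¹, with no excess pairing.
For low-spin the configuration is t₂g⁴ eg⁰: orbital energy -1.6 × 12195 = -19512 cm⁻¹, and 1 additional pair relative to high-spin adds 25700 cm⁻¹, giving 6188 cm⁻¹.
E(LS) − E(HS) = 6188 − (-7317) = 13505 cm⁻¹.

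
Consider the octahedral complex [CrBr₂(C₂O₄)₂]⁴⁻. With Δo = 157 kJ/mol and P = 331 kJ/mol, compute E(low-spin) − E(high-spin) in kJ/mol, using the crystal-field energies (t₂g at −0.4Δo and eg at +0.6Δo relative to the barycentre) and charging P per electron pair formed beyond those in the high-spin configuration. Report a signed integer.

Ligand charges: 2×(-1) from Br⁻ and 2×(-2) from C₂O₄²⁻ sum to -6; with overall charge -4, Cr is +2.
Cr²⁺: group 6, so d-count = 6 − 2 = 4.
In the high-spin limit (t₂g³ eg¹) the orbital term is -0.6Δo = -94 kJ/mol, with no excess pairing.
Low-spin: t₂g⁴ eg⁰, orbital CFSE = -1.6Δo = -251 kJ/mol; plus 1 excess pair × P = +331 kJ/mol; total 80 kJ/mol.
Thus E(LS) − E(HS) = 174 kJ/mol.

174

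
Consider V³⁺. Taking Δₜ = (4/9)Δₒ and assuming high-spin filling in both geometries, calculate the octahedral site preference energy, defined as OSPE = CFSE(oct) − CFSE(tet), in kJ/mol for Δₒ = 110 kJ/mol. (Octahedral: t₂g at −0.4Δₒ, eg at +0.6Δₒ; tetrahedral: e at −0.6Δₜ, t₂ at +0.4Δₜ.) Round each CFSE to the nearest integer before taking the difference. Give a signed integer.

V is in group 5, so V³⁺ is d² (5 − 3 = 2).
Octahedral (high-spin): t2g^2 e_g^0, CFSE = 2(−0.4) + 0(+0.6) = -0.8Δₒ = -0.8 × 110 = -88 kJ/mol.
In a tetrahedral site the filling is e^2 t2^0: CFSE(tet) = -1.2Δₜ = -1.2 × (4/9)(110) = -59 kJ/mol.
Subtracting, OSPE = -88 − (-59) = -29 kJ/mol.

-29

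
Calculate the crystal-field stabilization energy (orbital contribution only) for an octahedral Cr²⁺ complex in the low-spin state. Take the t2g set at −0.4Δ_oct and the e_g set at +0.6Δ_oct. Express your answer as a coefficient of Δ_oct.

-1.6 Δ_oct

Group 6 minus oxidation state +2 gives a d⁴ configuration for Cr²⁺.
Configuration: t2g^4 e_g^0.
CFSE = 4(-0.4Δ_oct) + 0(0.6Δ_oct) = -1.6Δ_oct + 0.0Δ_oct = -1.6Δ_oct.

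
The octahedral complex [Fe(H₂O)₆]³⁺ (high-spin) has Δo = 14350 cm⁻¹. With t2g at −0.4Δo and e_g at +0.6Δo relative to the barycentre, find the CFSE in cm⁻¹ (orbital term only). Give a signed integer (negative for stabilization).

0

H₂O is neutral, so the +3 overall charge sits on Fe: oxidation state +3.
Fe sits in group 8; removing 3 electrons leaves Fe³⁺ with 8 − 3 = 5 d electrons.
The d⁵ electrons fill as t2g^3 e_g^2.
CFSE(orbital) = 3×(-0.4Δo) + 2×(0.6Δo) = 0.0Δo; with Δo = 14350 cm⁻¹ that is 0 cm⁻¹.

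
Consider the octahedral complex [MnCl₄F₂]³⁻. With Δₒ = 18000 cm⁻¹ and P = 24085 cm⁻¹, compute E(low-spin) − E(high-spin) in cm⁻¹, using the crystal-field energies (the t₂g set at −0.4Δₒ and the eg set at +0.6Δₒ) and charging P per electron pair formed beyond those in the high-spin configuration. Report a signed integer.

6085

Ligand charges: 4×(-1) from Cl⁻ and 2×(-1) from F⁻ sum to -6; with overall charge -3, Mn is +3.
Mn sits in group 7; removing 3 electrons leaves Mn³⁺ with 7 − 3 = 4 d electrons.
High-spin: t₂g³ eg¹, CFSE = -0.6Δₒ = -10800 cm⁻¹.
For low-spin the configuration is t₂g⁴ eg⁰: orbital energy -1.6 × 18000 = -28800 cm⁻¹, and 1 additional pair relative to high-spin adds 24085 cm⁻¹, giving -4715 cm⁻¹.
E(LS) − E(HS) = -4715 − (-10800) = 6085 cm⁻¹.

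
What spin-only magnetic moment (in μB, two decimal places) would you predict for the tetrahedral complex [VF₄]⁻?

Each F⁻ contributes -1; 4 × (-1) = -4. With overall charge -1, V is in the +3 oxidation state.
V sits in group 5; removing 3 electrons leaves V³⁺ with 5 − 3 = 2 d electrons.
Tetrahedral splitting is small, so the complex is high-spin.
Configuration: e^2 t2^0 → 2 unpaired electrons.
μ(spin-only) = √[2(2+2)] = √8 ≈ 2.83 μB.

2.83 μB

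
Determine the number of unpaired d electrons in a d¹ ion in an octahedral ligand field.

For octahedral d¹ the high- and low-spin configurations coincide.
Configuration: t₂g¹ eg⁰, giving 1 unpaired electron.

1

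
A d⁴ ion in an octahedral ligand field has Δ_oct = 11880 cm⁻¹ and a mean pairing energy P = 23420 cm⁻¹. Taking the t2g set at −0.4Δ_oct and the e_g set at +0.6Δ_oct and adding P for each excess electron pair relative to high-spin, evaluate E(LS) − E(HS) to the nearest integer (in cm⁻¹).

In the high-spin limit (t2g^3 e_g^1) the orbital term is -0.6Δ_oct = -7128 cm⁻¹, with no excess pairing.
For low-spin the configuration is t2g^4 e_g^0: orbital energy -1.6 × 11880 = -19008 cm⁻¹, and 1 additional pair relative to high-spin adds 23420 cm⁻¹, giving 4412 cm⁻¹.
Thus E(LS) − E(HS) = 11540 cm⁻¹.

11540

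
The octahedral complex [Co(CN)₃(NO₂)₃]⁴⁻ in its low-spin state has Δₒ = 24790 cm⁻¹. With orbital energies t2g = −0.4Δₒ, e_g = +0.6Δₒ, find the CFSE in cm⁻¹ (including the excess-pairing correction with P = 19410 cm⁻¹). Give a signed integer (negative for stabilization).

Ligand charges: 3×(-1) from CN⁻ and 3×(-1) from NO₂⁻ sum to -6; with overall charge -4, Co is +2.
Group 9 minus oxidation state +2 gives a d⁷ configuration for Co²⁺.
Configuration: t2g^6 e_g^1.
The orbital stabilization is -1.8Δₒ = -1.8 × 24790 = -44622 cm⁻¹.
High-spin d⁷ would be t2g^5 e_g^2 with 2 pairs; low-spin has 3, so 1 excess pair costs +1P = +19410 cm⁻¹.
Combining: -44622 + 19410 = -25212 cm⁻¹.

-25212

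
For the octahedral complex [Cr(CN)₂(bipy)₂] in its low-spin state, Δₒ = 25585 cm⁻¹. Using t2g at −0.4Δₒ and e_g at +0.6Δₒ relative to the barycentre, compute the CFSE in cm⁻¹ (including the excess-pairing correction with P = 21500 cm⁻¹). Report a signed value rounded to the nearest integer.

-19436

Ligand charges: 2×(-1) from CN⁻ and 2×(+0) from bipy sum to -2; with overall charge +0, Cr is +2.
Cr²⁺: group 6, so d-count = 6 − 2 = 4.
The d⁴ electrons fill as t2g^4 e_g^0.
The orbital stabilization is -1.6Δₒ = -1.6 × 25585 = -40936 cm⁻¹.
Relative to high-spin t2g^3 e_g^1 (0 paired), the low-spin configuration has 1 additional pair, contributing +1 × 21500 = +21500 cm⁻¹.
Net CFSE = -40936 + 21500 = -19436 cm⁻¹.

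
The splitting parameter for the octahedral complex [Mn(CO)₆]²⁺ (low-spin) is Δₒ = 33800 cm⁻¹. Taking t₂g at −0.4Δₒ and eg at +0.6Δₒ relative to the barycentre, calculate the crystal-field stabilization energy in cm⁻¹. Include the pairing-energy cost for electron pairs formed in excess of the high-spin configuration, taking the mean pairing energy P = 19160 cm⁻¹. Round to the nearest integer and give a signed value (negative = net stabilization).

CO is neutral, so the +2 overall charge sits on Mn: oxidation state +2.
Mn sits in group 7; removing 2 electrons leaves Mn²⁺ with 7 − 2 = 5 d electrons.
Electron filling gives t₂g⁵ eg⁰.
Orbital CFSE = 5(-0.4) + 0(0.6) = -2.0Δₒ = -2.0 × 33800 = -67600 cm⁻¹.
Relative to high-spin t₂g³ eg² (0 paired), the low-spin configuration has 2 additional pairs, contributing +2 × 19160 = +38320 cm⁻¹.
Net CFSE = -67600 + 38320 = -29280 cm⁻¹.

-29280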